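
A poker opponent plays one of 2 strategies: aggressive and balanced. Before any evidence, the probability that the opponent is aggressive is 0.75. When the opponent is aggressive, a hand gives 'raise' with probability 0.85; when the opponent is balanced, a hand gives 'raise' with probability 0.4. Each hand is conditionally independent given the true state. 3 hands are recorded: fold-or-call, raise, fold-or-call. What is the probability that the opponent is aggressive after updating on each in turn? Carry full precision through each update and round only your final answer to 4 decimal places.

After 'fold-or-call': P(aggressive) = 0.15·0.7500 / (0.15·0.7500 + 0.6·0.2500) ≈ 0.4286
After 'raise': P(aggressive) = 0.85·0.4286 / (0.85·0.4286 + 0.4·0.5714) ≈ 0.6145
After 'fold-or-call': P(aggressive) = 0.15·0.6145 / (0.15·0.6145 + 0.6·0.3855) ≈ 0.2849

0.2849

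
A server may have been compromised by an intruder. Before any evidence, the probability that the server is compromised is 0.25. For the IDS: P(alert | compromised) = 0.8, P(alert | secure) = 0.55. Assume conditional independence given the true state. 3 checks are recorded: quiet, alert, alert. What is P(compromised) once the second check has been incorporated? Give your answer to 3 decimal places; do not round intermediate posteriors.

0.177

After 'quiet': P(compromised) = 0.2·0.2500 / (0.2·0.2500 + 0.45·0.7500) ≈ 0.1290
After 'alert': P(compromised) = 0.8·0.1290 / (0.8·0.1290 + 0.55·0.8710) ≈ 0.1773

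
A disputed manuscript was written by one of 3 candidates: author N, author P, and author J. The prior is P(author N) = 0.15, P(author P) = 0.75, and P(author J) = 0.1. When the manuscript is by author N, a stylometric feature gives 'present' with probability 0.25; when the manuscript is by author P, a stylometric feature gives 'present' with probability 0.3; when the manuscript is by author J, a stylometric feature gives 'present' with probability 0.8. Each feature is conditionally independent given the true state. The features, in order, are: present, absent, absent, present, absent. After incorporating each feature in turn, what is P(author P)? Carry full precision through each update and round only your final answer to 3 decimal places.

After 'present': normaliser = 0.25·0.1500 + 0.3·0.7500 + 0.8·0.1000; P(author N) ≈ 0.1095, P(author P) ≈ 0.6569, P(author J) ≈ 0.2336
After 'absent': normaliser = 0.75·0.1095 + 0.7·0.6569 + 0.2·0.2336; P(author N) ≈ 0.1395, P(author P) ≈ 0.7812, P(author J) ≈ 0.0794
After 'absent': normaliser = 0.75·0.1395 + 0.7·0.7812 + 0.2·0.0794; P(author N) ≈ 0.1568, P(author P) ≈ 0.8194, P(author J) ≈ 0.0238
After 'present': normaliser = 0.25·0.1568 + 0.3·0.8194 + 0.8·0.0238; P(author N) ≈ 0.1289, P(author P) ≈ 0.8085, P(author J) ≈ 0.0626
After 'absent': normaliser = 0.75·0.1289 + 0.7·0.8085 + 0.2·0.0626; P(author N) ≈ 0.1432, P(author P) ≈ 0.8383, P(author J) ≈ 0.0185

0.838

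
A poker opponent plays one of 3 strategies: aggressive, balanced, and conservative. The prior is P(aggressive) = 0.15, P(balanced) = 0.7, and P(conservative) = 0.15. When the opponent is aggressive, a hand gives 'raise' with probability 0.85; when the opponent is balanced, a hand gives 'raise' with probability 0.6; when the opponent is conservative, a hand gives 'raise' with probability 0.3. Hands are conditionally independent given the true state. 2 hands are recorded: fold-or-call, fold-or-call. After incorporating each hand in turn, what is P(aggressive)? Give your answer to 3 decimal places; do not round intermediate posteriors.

After 'fold-or-call': normaliser = 0.15·0.1500 + 0.4·0.7000 + 0.7·0.1500; P(aggressive) ≈ 0.0552, P(balanced) ≈ 0.6871, P(conservative) ≈ 0.2577
After 'fold-or-call': normaliser = 0.15·0.0552 + 0.4·0.6871 + 0.7·0.2577; P(aggressive) ≈ 0.0179, P(balanced) ≈ 0.5930, P(conservative) ≈ 0.3891

0.018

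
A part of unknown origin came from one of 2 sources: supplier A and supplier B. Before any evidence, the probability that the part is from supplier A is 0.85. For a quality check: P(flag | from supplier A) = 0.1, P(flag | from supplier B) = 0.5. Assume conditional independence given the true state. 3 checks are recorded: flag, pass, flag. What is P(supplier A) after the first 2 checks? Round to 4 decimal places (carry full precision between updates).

0.6711

After 'flag': P(supplier A) = 0.1·0.8500 / (0.1·0.8500 + 0.5·0.1500) ≈ 0.5312
After 'pass': P(supplier A) = 0.9·0.5312 / (0.9·0.5312 + 0.5·0.4688) ≈ 0.6711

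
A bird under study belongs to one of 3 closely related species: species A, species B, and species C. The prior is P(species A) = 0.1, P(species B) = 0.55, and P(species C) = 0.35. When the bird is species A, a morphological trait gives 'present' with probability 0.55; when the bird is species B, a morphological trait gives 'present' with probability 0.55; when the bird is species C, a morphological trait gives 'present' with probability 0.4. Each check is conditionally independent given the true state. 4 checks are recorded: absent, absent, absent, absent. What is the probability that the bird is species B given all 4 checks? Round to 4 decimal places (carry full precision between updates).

0.3132

After 'absent': normaliser = 0.45·0.1000 + 0.45·0.5500 + 0.6·0.3500; P(species A) ≈ 0.0896, P(species B) ≈ 0.4925, P(species C) ≈ 0.4179
After 'absent': normaliser = 0.45·0.0896 + 0.45·0.4925 + 0.6·0.4179; P(species A) ≈ 0.0786, P(species B) ≈ 0.4323, P(species C) ≈ 0.4891
After 'absent': normaliser = 0.45·0.0786 + 0.45·0.4323 + 0.6·0.4891; P(species A) ≈ 0.0676, P(species B) ≈ 0.3717, P(species C) ≈ 0.5607
After 'absent': normaliser = 0.45·0.0676 + 0.45·0.3717 + 0.6·0.5607; P(species A) ≈ 0.0569, P(species B) ≈ 0.3132, P(species C) ≈ 0.6299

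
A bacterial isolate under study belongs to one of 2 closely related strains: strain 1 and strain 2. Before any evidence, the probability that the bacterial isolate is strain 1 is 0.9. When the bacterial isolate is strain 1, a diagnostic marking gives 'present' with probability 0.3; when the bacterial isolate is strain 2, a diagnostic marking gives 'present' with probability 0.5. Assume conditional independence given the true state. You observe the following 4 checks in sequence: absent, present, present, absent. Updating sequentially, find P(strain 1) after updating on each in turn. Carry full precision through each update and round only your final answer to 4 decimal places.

0.8640

After 'absent': P(strain 1) = 0.7·0.9000 / (0.7·0.9000 + 0.5·0.1000) ≈ 0.9265
After 'present': P(strain 1) = 0.3·0.9265 / (0.3·0.9265 + 0.5·0.0735) ≈ 0.8832
After 'present': P(strain 1) = 0.3·0.8832 / (0.3·0.8832 + 0.5·0.1168) ≈ 0.8194
After 'absent': P(strain 1) = 0.7·0.8194 / (0.7·0.8194 + 0.5·0.1806) ≈ 0.8640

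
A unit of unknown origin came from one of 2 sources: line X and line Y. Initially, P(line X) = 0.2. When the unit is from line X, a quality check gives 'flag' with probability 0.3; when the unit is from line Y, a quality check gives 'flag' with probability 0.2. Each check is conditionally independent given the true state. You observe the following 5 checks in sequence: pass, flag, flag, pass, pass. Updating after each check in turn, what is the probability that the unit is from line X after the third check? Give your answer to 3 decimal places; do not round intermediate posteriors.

Apply Bayes' rule sequentially, carrying P(line X) forward.
After 'pass': P(line X) = 0.7·0.2000 / (0.7·0.2000 + 0.8·0.8000) ≈ 0.1795
After 'flag': P(line X) = 0.3·0.1795 / (0.3·0.1795 + 0.2·0.8205) ≈ 0.2471
After 'flag': P(line X) = 0.3·0.2471 / (0.3·0.2471 + 0.2·0.7529) ≈ 0.3298

0.330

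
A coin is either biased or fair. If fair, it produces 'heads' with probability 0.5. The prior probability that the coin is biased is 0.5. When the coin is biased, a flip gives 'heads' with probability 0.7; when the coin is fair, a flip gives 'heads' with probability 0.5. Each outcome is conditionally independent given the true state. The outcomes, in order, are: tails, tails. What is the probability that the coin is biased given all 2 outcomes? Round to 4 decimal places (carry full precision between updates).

0.2647

After 'tails': P(biased) = 0.3·0.5000 / (0.3·0.5000 + 0.5·0.5000) ≈ 0.3750
After 'tails': P(biased) = 0.3·0.3750 / (0.3·0.3750 + 0.5·0.6250) ≈ 0.2647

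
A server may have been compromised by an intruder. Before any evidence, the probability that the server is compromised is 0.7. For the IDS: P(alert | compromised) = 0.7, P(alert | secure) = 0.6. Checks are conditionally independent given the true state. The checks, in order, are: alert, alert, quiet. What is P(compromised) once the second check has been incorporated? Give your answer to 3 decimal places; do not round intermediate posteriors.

0.761

After 'alert': P(compromised) = 0.7·0.7000 / (0.7·0.7000 + 0.6·0.3000) ≈ 0.7313
After 'alert': P(compromised) = 0.7·0.7313 / (0.7·0.7313 + 0.6·0.2687) ≈ 0.7605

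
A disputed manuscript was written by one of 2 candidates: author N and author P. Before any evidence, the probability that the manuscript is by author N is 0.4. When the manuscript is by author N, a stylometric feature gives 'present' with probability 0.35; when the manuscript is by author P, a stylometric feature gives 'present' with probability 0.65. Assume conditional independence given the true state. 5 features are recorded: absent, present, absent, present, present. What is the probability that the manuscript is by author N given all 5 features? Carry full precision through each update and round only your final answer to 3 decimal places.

0.264

Apply Bayes' rule sequentially, carrying P(author N) forward.
After 'absent': P(author N) = 0.65·0.4000 / (0.65·0.4000 + 0.35·0.6000) ≈ 0.5532
After 'present': P(author N) = 0.35·0.5532 / (0.35·0.5532 + 0.65·0.4468) ≈ 0.4000
After 'absent': P(author N) = 0.65·0.4000 / (0.65·0.4000 + 0.35·0.6000) ≈ 0.5532
After 'present': P(author N) = 0.35·0.5532 / (0.35·0.5532 + 0.65·0.4468) ≈ 0.4000
After 'present': P(author N) = 0.35·0.4000 / (0.35·0.4000 + 0.65·0.6000) ≈ 0.2642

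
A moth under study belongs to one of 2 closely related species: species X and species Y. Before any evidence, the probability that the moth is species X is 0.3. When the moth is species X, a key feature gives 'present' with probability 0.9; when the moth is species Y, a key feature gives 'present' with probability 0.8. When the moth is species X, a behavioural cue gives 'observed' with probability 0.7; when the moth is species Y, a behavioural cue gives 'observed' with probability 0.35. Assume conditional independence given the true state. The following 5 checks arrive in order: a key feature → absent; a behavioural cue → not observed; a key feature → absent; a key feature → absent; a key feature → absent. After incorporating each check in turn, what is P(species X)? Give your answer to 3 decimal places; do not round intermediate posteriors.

0.012

After a key feature='absent': P(species X) = 0.1·0.3000 / (0.1·0.3000 + 0.2·0.7000) ≈ 0.1765
After a behavioural cue='not observed': P(species X) = 0.3·0.1765 / (0.3·0.1765 + 0.65·0.8235) ≈ 0.0900
After a key feature='absent': P(species X) = 0.1·0.0900 / (0.1·0.0900 + 0.2·0.9100) ≈ 0.0471
After a key feature='absent': P(species X) = 0.1·0.0471 / (0.1·0.0471 + 0.2·0.9529) ≈ 0.0241
After a key feature='absent': P(species X) = 0.1·0.0241 / (0.1·0.0241 + 0.2·0.9759) ≈ 0.0122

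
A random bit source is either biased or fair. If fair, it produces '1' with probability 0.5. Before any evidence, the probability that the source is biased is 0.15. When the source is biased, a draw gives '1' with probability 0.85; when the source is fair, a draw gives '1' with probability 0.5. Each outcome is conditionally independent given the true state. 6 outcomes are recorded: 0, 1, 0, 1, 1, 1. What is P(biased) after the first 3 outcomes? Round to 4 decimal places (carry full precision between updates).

0.0263

After '0': P(biased) = 0.15·0.1500 / (0.15·0.1500 + 0.5·0.8500) ≈ 0.0503
After '1': P(biased) = 0.85·0.0503 / (0.85·0.0503 + 0.5·0.9497) ≈ 0.0826
After '0': P(biased) = 0.15·0.0826 / (0.15·0.0826 + 0.5·0.9174) ≈ 0.0263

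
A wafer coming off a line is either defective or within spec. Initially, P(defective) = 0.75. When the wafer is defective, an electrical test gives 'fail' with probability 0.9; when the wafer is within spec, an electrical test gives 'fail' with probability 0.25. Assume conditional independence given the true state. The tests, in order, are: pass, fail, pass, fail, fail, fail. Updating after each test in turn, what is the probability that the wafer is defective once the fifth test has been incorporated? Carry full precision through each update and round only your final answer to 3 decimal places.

0.713

After 'pass': P(defective) = 0.1·0.7500 / (0.1·0.7500 + 0.75·0.2500) ≈ 0.2857
After 'fail': P(defective) = 0.9·0.2857 / (0.9·0.2857 + 0.25·0.7143) ≈ 0.5902
After 'pass': P(defective) = 0.1·0.5902 / (0.1·0.5902 + 0.75·0.4098) ≈ 0.1611
After 'fail': P(defective) = 0.9·0.1611 / (0.9·0.1611 + 0.25·0.8389) ≈ 0.4087
After 'fail': P(defective) = 0.9·0.4087 / (0.9·0.4087 + 0.25·0.5913) ≈ 0.7133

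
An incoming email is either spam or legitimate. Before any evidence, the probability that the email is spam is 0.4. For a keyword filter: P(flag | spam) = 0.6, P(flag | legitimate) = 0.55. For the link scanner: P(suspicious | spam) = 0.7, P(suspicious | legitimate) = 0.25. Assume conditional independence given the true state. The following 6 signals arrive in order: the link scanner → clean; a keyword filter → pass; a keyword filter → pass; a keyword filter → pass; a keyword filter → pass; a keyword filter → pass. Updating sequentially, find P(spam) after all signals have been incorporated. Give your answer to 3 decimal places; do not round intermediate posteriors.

After the link scanner='clean': P(spam) = 0.3·0.4000 / (0.3·0.4000 + 0.75·0.6000) ≈ 0.2105
After a keyword filter='pass': P(spam) = 0.4·0.2105 / (0.4·0.2105 + 0.45·0.7895) ≈ 0.1916
After a keyword filter='pass': P(spam) = 0.4·0.1916 / (0.4·0.1916 + 0.45·0.8084) ≈ 0.1740
After a keyword filter='pass': P(spam) = 0.4·0.1740 / (0.4·0.1740 + 0.45·0.8260) ≈ 0.1577
After a keyword filter='pass': P(spam) = 0.4·0.1577 / (0.4·0.1577 + 0.45·0.8423) ≈ 0.1427
After a keyword filter='pass': P(spam) = 0.4·0.1427 / (0.4·0.1427 + 0.45·0.8573) ≈ 0.1289

0.129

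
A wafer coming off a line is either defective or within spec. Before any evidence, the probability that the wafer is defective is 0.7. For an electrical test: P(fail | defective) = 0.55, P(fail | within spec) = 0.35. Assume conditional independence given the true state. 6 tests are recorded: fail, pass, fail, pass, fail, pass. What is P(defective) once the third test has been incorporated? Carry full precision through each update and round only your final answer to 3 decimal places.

After 'fail': P(defective) = 0.55·0.7000 / (0.55·0.7000 + 0.35·0.3000) ≈ 0.7857
After 'pass': P(defective) = 0.45·0.7857 / (0.45·0.7857 + 0.65·0.2143) ≈ 0.7174
After 'fail': P(defective) = 0.55·0.7174 / (0.55·0.7174 + 0.35·0.2826) ≈ 0.7996

0.800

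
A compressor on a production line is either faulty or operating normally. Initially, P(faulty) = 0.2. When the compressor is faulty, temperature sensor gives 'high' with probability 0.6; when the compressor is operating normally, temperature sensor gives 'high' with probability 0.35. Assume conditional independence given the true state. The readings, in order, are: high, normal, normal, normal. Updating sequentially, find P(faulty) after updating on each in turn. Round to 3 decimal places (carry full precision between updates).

After 'high': P(faulty) = 0.6·0.2000 / (0.6·0.2000 + 0.35·0.8000) ≈ 0.3000
After 'normal': P(faulty) = 0.4·0.3000 / (0.4·0.3000 + 0.65·0.7000) ≈ 0.2087
After 'normal': P(faulty) = 0.4·0.2087 / (0.4·0.2087 + 0.65·0.7913) ≈ 0.1396
After 'normal': P(faulty) = 0.4·0.1396 / (0.4·0.1396 + 0.65·0.8604) ≈ 0.0908

0.091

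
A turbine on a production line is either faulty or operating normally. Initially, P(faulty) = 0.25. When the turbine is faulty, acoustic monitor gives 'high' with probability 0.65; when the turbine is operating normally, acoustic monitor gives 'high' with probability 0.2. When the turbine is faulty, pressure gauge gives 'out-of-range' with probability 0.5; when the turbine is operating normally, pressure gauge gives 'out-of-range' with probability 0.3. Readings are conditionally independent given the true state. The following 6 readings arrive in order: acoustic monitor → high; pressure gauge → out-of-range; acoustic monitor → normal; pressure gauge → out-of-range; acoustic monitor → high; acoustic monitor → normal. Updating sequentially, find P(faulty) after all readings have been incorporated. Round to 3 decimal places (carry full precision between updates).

0.652

Apply Bayes' rule sequentially, carrying P(faulty) forward.
After acoustic monitor='high': P(faulty) = 0.65·0.2500 / (0.65·0.2500 + 0.2·0.7500) ≈ 0.5200
After pressure gauge='out-of-range': P(faulty) = 0.5·0.5200 / (0.5·0.5200 + 0.3·0.4800) ≈ 0.6436
After acoustic monitor='normal': P(faulty) = 0.35·0.6436 / (0.35·0.6436 + 0.8·0.3564) ≈ 0.4413
After pressure gauge='out-of-range': P(faulty) = 0.5·0.4413 / (0.5·0.4413 + 0.3·0.5587) ≈ 0.5683
After acoustic monitor='high': P(faulty) = 0.65·0.5683 / (0.65·0.5683 + 0.2·0.4317) ≈ 0.8106
After acoustic monitor='normal': P(faulty) = 0.35·0.8106 / (0.35·0.8106 + 0.8·0.1894) ≈ 0.6518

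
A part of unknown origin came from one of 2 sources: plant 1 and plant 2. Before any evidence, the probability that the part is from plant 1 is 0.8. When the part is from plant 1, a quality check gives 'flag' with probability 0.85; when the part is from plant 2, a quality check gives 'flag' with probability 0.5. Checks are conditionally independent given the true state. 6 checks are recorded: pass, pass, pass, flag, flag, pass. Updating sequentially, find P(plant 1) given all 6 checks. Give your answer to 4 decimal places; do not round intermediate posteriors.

After 'pass': P(plant 1) = 0.15·0.8000 / (0.15·0.8000 + 0.5·0.2000) ≈ 0.5455
After 'pass': P(plant 1) = 0.15·0.5455 / (0.15·0.5455 + 0.5·0.4545) ≈ 0.2647
After 'pass': P(plant 1) = 0.15·0.2647 / (0.15·0.2647 + 0.5·0.7353) ≈ 0.0975
After 'flag': P(plant 1) = 0.85·0.0975 / (0.85·0.0975 + 0.5·0.9025) ≈ 0.1551
After 'flag': P(plant 1) = 0.85·0.1551 / (0.85·0.1551 + 0.5·0.8449) ≈ 0.2379
After 'pass': P(plant 1) = 0.15·0.2379 / (0.15·0.2379 + 0.5·0.7621) ≈ 0.0856

0.0856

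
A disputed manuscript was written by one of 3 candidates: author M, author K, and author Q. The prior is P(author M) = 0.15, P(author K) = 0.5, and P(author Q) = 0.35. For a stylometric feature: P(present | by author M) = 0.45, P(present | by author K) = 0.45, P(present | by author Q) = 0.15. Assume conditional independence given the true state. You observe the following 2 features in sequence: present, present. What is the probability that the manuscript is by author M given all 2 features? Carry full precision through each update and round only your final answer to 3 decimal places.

0.218

After 'present': normaliser = 0.45·0.1500 + 0.45·0.5000 + 0.15·0.3500; P(author M) ≈ 0.1957, P(author K) ≈ 0.6522, P(author Q) ≈ 0.1522
After 'present': normaliser = 0.45·0.1957 + 0.45·0.6522 + 0.15·0.1522; P(author M) ≈ 0.2177, P(author K) ≈ 0.7258, P(author Q) ≈ 0.0565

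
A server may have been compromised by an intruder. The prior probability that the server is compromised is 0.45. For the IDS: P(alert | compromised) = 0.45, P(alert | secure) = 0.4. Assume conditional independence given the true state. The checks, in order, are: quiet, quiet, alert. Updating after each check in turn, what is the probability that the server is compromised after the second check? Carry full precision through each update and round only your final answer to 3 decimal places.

After 'quiet': P(compromised) = 0.55·0.4500 / (0.55·0.4500 + 0.6·0.5500) ≈ 0.4286
After 'quiet': P(compromised) = 0.55·0.4286 / (0.55·0.4286 + 0.6·0.5714) ≈ 0.4074

0.407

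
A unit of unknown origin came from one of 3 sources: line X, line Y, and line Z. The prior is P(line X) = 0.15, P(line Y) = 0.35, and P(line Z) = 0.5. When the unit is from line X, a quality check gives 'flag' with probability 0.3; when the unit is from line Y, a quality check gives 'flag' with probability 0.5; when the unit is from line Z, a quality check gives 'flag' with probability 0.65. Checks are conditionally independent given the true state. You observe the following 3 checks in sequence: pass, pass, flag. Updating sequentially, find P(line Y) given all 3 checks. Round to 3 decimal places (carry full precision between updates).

Each posterior becomes the prior for the next update.
After 'pass': normaliser = 0.7·0.1500 + 0.5·0.3500 + 0.35·0.5000; P(line X) ≈ 0.2308, P(line Y) ≈ 0.3846, P(line Z) ≈ 0.3846
After 'pass': normaliser = 0.7·0.2308 + 0.5·0.3846 + 0.35·0.3846; P(line X) ≈ 0.3307, P(line Y) ≈ 0.3937, P(line Z) ≈ 0.2756
After 'flag': normaliser = 0.3·0.3307 + 0.5·0.3937 + 0.65·0.2756; P(line X) ≈ 0.2088, P(line Y) ≈ 0.4143, P(line Z) ≈ 0.3770

0.414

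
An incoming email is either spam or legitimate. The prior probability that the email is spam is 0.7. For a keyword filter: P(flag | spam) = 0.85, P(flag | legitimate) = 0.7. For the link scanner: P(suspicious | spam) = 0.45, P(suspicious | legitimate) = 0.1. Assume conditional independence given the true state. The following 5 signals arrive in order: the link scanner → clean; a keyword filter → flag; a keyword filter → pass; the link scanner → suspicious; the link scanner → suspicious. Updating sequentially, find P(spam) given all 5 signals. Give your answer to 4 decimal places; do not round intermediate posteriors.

Apply Bayes' rule sequentially, carrying P(spam) forward.
After the link scanner='clean': P(spam) = 0.55·0.7000 / (0.55·0.7000 + 0.9·0.3000) ≈ 0.5878
After a keyword filter='flag': P(spam) = 0.85·0.5878 / (0.85·0.5878 + 0.7·0.4122) ≈ 0.6339
After a keyword filter='pass': P(spam) = 0.15·0.6339 / (0.15·0.6339 + 0.3·0.3661) ≈ 0.4640
After the link scanner='suspicious': P(spam) = 0.45·0.4640 / (0.45·0.4640 + 0.1·0.5360) ≈ 0.7957
After the link scanner='suspicious': P(spam) = 0.45·0.7957 / (0.45·0.7957 + 0.1·0.2043) ≈ 0.9460

0.9460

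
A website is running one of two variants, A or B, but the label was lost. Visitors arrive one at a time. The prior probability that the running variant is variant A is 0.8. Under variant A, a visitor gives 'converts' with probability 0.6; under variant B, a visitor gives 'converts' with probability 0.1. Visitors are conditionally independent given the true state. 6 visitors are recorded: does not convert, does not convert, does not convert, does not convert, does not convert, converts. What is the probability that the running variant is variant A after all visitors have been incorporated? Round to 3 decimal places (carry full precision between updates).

After 'does not convert': P(A) = 0.4·0.8000 / (0.4·0.8000 + 0.9·0.2000) ≈ 0.6400
After 'does not convert': P(A) = 0.4·0.6400 / (0.4·0.6400 + 0.9·0.3600) ≈ 0.4414
After 'does not convert': P(A) = 0.4·0.4414 / (0.4·0.4414 + 0.9·0.5586) ≈ 0.2599
After 'does not convert': P(A) = 0.4·0.2599 / (0.4·0.2599 + 0.9·0.7401) ≈ 0.1350
After 'does not convert': P(A) = 0.4·0.1350 / (0.4·0.1350 + 0.9·0.8650) ≈ 0.0649
After 'converts': P(A) = 0.6·0.0649 / (0.6·0.0649 + 0.1·0.9351) ≈ 0.2939

0.294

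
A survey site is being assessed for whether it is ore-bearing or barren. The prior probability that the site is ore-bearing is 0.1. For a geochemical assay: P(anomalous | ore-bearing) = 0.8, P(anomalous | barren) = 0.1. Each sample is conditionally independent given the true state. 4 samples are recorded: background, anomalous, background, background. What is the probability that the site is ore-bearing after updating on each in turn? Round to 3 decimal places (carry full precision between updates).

0.010

After 'background': P(ore) = 0.2·0.1000 / (0.2·0.1000 + 0.9·0.9000) ≈ 0.0241
After 'anomalous': P(ore) = 0.8·0.0241 / (0.8·0.0241 + 0.1·0.9759) ≈ 0.1649
After 'background': P(ore) = 0.2·0.1649 / (0.2·0.1649 + 0.9·0.8351) ≈ 0.0420
After 'background': P(ore) = 0.2·0.0420 / (0.2·0.0420 + 0.9·0.9580) ≈ 0.0097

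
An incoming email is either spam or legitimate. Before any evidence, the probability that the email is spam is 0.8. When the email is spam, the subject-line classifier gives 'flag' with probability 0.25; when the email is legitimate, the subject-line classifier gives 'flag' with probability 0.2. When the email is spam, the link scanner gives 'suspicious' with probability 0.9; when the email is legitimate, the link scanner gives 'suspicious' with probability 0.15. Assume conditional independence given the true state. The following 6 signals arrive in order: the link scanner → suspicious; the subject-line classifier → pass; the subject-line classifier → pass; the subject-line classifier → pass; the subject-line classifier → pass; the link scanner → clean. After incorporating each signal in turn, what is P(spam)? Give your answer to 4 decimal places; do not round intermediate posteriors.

0.6856

Each posterior becomes the prior for the next update.
After the link scanner='suspicious': P(spam) = 0.9·0.8000 / (0.9·0.8000 + 0.15·0.2000) ≈ 0.9600
After the subject-line classifier='pass': P(spam) = 0.75·0.9600 / (0.75·0.9600 + 0.8·0.0400) ≈ 0.9574
After the subject-line classifier='pass': P(spam) = 0.75·0.9574 / (0.75·0.9574 + 0.8·0.0426) ≈ 0.9547
After the subject-line classifier='pass': P(spam) = 0.75·0.9547 / (0.75·0.9547 + 0.8·0.0453) ≈ 0.9519
After the subject-line classifier='pass': P(spam) = 0.75·0.9519 / (0.75·0.9519 + 0.8·0.0481) ≈ 0.9488
After the link scanner='clean': P(spam) = 0.1·0.9488 / (0.1·0.9488 + 0.85·0.0512) ≈ 0.6856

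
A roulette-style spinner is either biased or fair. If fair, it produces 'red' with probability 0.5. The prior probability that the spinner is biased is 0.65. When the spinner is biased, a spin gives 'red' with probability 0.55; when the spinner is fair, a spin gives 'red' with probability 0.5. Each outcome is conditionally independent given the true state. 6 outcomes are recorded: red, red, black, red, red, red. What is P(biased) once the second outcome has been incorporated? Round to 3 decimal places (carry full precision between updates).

After 'red': P(biased) = 0.55·0.6500 / (0.55·0.6500 + 0.5·0.3500) ≈ 0.6714
After 'red': P(biased) = 0.55·0.6714 / (0.55·0.6714 + 0.5·0.3286) ≈ 0.6920

0.692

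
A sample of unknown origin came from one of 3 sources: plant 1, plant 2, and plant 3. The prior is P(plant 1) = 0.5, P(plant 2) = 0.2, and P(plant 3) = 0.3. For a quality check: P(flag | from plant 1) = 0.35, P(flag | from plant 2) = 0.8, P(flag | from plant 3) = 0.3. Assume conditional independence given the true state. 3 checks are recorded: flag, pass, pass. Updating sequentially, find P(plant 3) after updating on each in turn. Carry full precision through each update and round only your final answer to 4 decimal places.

After 'flag': normaliser = 0.35·0.5000 + 0.8·0.2000 + 0.3·0.3000; P(plant 1) ≈ 0.4118, P(plant 2) ≈ 0.3765, P(plant 3) ≈ 0.2118
After 'pass': normaliser = 0.65·0.4118 + 0.2·0.3765 + 0.7·0.2118; P(plant 1) ≈ 0.5449, P(plant 2) ≈ 0.1533, P(plant 3) ≈ 0.3018
After 'pass': normaliser = 0.65·0.5449 + 0.2·0.1533 + 0.7·0.3018; P(plant 1) ≈ 0.5942, P(plant 2) ≈ 0.0514, P(plant 3) ≈ 0.3544

0.3544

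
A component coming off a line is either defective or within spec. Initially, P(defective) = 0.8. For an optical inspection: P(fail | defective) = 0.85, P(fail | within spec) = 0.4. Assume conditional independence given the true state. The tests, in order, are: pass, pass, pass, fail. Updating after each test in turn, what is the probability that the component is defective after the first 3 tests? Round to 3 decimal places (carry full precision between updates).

0.059

After 'pass': P(defective) = 0.15·0.8000 / (0.15·0.8000 + 0.6·0.2000) ≈ 0.5000
After 'pass': P(defective) = 0.15·0.5000 / (0.15·0.5000 + 0.6·0.5000) ≈ 0.2000
After 'pass': P(defective) = 0.15·0.2000 / (0.15·0.2000 + 0.6·0.8000) ≈ 0.0588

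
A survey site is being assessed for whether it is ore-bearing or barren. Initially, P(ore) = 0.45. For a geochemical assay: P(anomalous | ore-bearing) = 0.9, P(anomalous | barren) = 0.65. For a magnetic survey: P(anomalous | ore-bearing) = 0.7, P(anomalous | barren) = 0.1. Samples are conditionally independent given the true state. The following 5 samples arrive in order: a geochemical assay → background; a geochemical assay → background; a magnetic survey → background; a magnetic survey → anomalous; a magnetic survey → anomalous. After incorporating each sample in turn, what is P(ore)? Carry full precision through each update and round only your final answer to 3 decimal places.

After a geochemical assay='background': P(ore) = 0.1·0.4500 / (0.1·0.4500 + 0.35·0.5500) ≈ 0.1895
After a geochemical assay='background': P(ore) = 0.1·0.1895 / (0.1·0.1895 + 0.35·0.8105) ≈ 0.0626
After a magnetic survey='background': P(ore) = 0.3·0.0626 / (0.3·0.0626 + 0.9·0.9374) ≈ 0.0218
After a magnetic survey='anomalous': P(ore) = 0.7·0.0218 / (0.7·0.0218 + 0.1·0.9782) ≈ 0.1348
After a magnetic survey='anomalous': P(ore) = 0.7·0.1348 / (0.7·0.1348 + 0.1·0.8652) ≈ 0.5217

0.522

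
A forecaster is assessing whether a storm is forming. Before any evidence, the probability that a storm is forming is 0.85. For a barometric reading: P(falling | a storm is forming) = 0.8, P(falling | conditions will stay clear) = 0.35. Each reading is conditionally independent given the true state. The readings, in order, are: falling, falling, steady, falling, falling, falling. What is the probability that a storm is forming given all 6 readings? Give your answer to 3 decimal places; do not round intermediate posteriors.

After 'falling': P(storm) = 0.8·0.8500 / (0.8·0.8500 + 0.35·0.1500) ≈ 0.9283
After 'falling': P(storm) = 0.8·0.9283 / (0.8·0.9283 + 0.35·0.0717) ≈ 0.9673
After 'steady': P(storm) = 0.2·0.9673 / (0.2·0.9673 + 0.65·0.0327) ≈ 0.9011
After 'falling': P(storm) = 0.8·0.9011 / (0.8·0.9011 + 0.35·0.0989) ≈ 0.9542
After 'falling': P(storm) = 0.8·0.9542 / (0.8·0.9542 + 0.35·0.0458) ≈ 0.9794
After 'falling': P(storm) = 0.8·0.9794 / (0.8·0.9794 + 0.35·0.0206) ≈ 0.9909

0.991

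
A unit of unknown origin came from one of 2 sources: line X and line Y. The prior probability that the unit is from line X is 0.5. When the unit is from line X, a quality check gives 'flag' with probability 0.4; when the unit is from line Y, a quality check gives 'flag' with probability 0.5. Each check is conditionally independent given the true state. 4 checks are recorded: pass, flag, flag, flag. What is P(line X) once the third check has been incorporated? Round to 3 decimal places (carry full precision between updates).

Apply Bayes' rule sequentially, carrying P(line X) forward.
After 'pass': P(line X) = 0.6·0.5000 / (0.6·0.5000 + 0.5·0.5000) ≈ 0.5455
After 'flag': P(line X) = 0.4·0.5455 / (0.4·0.5455 + 0.5·0.4545) ≈ 0.4898
After 'flag': P(line X) = 0.4·0.4898 / (0.4·0.4898 + 0.5·0.5102) ≈ 0.4344

0.434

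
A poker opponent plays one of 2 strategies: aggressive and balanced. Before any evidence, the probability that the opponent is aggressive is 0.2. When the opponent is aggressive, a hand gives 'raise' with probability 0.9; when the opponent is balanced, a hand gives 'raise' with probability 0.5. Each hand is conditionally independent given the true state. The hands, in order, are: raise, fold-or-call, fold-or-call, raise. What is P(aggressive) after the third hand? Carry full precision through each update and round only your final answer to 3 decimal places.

0.018

After 'raise': P(aggressive) = 0.9·0.2000 / (0.9·0.2000 + 0.5·0.8000) ≈ 0.3103
After 'fold-or-call': P(aggressive) = 0.1·0.3103 / (0.1·0.3103 + 0.5·0.6897) ≈ 0.0826
After 'fold-or-call': P(aggressive) = 0.1·0.0826 / (0.1·0.0826 + 0.5·0.9174) ≈ 0.0177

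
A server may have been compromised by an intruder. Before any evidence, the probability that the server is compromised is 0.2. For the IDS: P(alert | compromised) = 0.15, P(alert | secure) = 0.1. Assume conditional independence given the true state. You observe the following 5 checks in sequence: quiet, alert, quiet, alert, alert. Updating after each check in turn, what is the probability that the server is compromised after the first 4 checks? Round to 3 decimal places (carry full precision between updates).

After 'quiet': P(compromised) = 0.85·0.2000 / (0.85·0.2000 + 0.9·0.8000) ≈ 0.1910
After 'alert': P(compromised) = 0.15·0.1910 / (0.15·0.1910 + 0.1·0.8090) ≈ 0.2615
After 'quiet': P(compromised) = 0.85·0.2615 / (0.85·0.2615 + 0.9·0.7385) ≈ 0.2507
After 'alert': P(compromised) = 0.15·0.2507 / (0.15·0.2507 + 0.1·0.7493) ≈ 0.3341

0.334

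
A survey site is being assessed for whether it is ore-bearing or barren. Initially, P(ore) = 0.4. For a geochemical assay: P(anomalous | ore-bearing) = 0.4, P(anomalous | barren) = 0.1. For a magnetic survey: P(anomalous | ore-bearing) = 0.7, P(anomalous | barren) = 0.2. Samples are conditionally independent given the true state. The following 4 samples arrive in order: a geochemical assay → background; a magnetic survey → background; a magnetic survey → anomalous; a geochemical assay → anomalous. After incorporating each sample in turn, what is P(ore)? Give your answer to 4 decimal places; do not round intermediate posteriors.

0.7000

After a geochemical assay='background': P(ore) = 0.6·0.4000 / (0.6·0.4000 + 0.9·0.6000) ≈ 0.3077
After a magnetic survey='background': P(ore) = 0.3·0.3077 / (0.3·0.3077 + 0.8·0.6923) ≈ 0.1429
After a magnetic survey='anomalous': P(ore) = 0.7·0.1429 / (0.7·0.1429 + 0.2·0.8571) ≈ 0.3684
After a geochemical assay='anomalous': P(ore) = 0.4·0.3684 / (0.4·0.3684 + 0.1·0.6316) ≈ 0.7000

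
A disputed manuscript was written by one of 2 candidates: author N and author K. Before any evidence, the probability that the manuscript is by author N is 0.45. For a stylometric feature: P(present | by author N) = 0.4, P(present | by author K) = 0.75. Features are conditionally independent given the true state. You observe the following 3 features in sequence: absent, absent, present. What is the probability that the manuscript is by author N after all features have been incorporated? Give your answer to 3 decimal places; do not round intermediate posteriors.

After 'absent': P(author N) = 0.6·0.4500 / (0.6·0.4500 + 0.25·0.5500) ≈ 0.6626
After 'absent': P(author N) = 0.6·0.6626 / (0.6·0.6626 + 0.25·0.3374) ≈ 0.8250
After 'present': P(author N) = 0.4·0.8250 / (0.4·0.8250 + 0.75·0.1750) ≈ 0.7154

0.715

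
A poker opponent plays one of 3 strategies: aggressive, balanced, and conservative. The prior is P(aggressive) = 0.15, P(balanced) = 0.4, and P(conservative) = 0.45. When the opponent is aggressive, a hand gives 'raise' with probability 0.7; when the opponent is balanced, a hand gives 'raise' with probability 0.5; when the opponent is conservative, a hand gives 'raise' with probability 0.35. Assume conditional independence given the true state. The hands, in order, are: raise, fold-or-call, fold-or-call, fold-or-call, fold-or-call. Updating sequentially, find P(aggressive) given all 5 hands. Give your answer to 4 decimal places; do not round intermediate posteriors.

0.0205

After 'raise': normaliser = 0.7·0.1500 + 0.5·0.4000 + 0.35·0.4500; P(aggressive) ≈ 0.2270, P(balanced) ≈ 0.4324, P(conservative) ≈ 0.3405
After 'fold-or-call': normaliser = 0.3·0.2270 + 0.5·0.4324 + 0.65·0.3405; P(aggressive) ≈ 0.1347, P(balanced) ≈ 0.4276, P(conservative) ≈ 0.4377
After 'fold-or-call': normaliser = 0.3·0.1347 + 0.5·0.4276 + 0.65·0.4377; P(aggressive) ≈ 0.0750, P(balanced) ≈ 0.3968, P(conservative) ≈ 0.5282
After 'fold-or-call': normaliser = 0.3·0.0750 + 0.5·0.3968 + 0.65·0.5282; P(aggressive) ≈ 0.0399, P(balanced) ≈ 0.3517, P(conservative) ≈ 0.6084
After 'fold-or-call': normaliser = 0.3·0.0399 + 0.5·0.3517 + 0.65·0.6084; P(aggressive) ≈ 0.0205, P(balanced) ≈ 0.3015, P(conservative) ≈ 0.6780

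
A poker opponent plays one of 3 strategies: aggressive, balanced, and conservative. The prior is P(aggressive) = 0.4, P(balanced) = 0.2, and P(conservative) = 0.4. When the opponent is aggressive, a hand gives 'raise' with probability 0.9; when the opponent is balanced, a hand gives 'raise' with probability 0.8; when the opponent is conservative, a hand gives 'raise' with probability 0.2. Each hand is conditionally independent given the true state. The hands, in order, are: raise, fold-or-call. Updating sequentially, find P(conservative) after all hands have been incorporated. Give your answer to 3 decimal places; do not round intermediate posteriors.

After 'raise': normaliser = 0.9·0.4000 + 0.8·0.2000 + 0.2·0.4000; P(aggressive) ≈ 0.6000, P(balanced) ≈ 0.2667, P(conservative) ≈ 0.1333
After 'fold-or-call': normaliser = 0.1·0.6000 + 0.2·0.2667 + 0.8·0.1333; P(aggressive) ≈ 0.2727, P(balanced) ≈ 0.2424, P(conservative) ≈ 0.4848

0.485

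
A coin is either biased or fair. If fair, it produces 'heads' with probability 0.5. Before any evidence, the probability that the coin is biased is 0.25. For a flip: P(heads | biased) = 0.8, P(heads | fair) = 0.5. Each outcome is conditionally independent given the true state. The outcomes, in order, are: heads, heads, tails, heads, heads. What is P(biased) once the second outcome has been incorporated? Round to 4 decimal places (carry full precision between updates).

0.4604

After 'heads': P(biased) = 0.8·0.2500 / (0.8·0.2500 + 0.5·0.7500) ≈ 0.3478
After 'heads': P(biased) = 0.8·0.3478 / (0.8·0.3478 + 0.5·0.6522) ≈ 0.4604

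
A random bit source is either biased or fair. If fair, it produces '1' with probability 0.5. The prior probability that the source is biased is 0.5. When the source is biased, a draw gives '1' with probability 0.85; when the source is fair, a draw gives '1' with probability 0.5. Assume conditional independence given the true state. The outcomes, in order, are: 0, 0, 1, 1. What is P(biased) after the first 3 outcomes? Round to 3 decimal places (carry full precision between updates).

After '0': P(biased) = 0.15·0.5000 / (0.15·0.5000 + 0.5·0.5000) ≈ 0.2308
After '0': P(biased) = 0.15·0.2308 / (0.15·0.2308 + 0.5·0.7692) ≈ 0.0826
After '1': P(biased) = 0.85·0.0826 / (0.85·0.0826 + 0.5·0.9174) ≈ 0.1327

0.133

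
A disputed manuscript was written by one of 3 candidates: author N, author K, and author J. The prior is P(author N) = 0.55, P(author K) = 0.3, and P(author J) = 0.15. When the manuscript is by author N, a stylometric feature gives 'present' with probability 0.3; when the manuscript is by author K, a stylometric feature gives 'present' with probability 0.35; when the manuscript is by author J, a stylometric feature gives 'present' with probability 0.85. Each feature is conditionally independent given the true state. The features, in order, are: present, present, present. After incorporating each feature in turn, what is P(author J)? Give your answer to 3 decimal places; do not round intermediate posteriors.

0.769

After 'present': normaliser = 0.3·0.5500 + 0.35·0.3000 + 0.85·0.1500; P(author N) ≈ 0.4151, P(author K) ≈ 0.2642, P(author J) ≈ 0.3208
After 'present': normaliser = 0.3·0.4151 + 0.35·0.2642 + 0.85·0.3208; P(author N) ≈ 0.2543, P(author K) ≈ 0.1888, P(author J) ≈ 0.5568
After 'present': normaliser = 0.3·0.2543 + 0.35·0.1888 + 0.85·0.5568; P(author N) ≈ 0.1239, P(author K) ≈ 0.1073, P(author J) ≈ 0.7687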